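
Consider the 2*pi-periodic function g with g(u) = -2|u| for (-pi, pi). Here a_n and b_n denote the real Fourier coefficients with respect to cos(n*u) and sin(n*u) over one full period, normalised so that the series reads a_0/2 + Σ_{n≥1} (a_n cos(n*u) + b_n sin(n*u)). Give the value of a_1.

8/pi

a_1 = 1/pi ∫_{-pi}^{pi} g(u) cos(u) du.
g is even and cos(u) is even, so the integrand is even and a_1 = 2/pi ∫_0^{pi} g(u) cos(u) du.
Integrating by parts (boundary term plus one more integral), an antiderivative of (-2*u) cos(u) is -2*u*sin(u) - 2*cos(u); evaluating from 0 to pi: ∫_{0}^{pi} (-2*u) cos(u) du = (2) - (-2) = 4.
Hence a_1 = (2/pi)·(4) = 8/pi.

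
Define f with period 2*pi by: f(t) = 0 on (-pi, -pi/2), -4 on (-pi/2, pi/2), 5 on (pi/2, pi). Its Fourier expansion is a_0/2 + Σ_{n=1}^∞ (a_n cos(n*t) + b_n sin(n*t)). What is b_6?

-5/(3*pi)

b_6 = 1/pi ∫_{-pi}^{pi} f(t) sin(6*t) dt.
Split the integral at the breakpoints.
∫_{-pi}^{-pi/2} (0) sin(6*t) dt = 0.
Directly, an antiderivative of (-4) sin(6*t) is 2*cos(6*t)/3; evaluating from -pi/2 to pi/2: ∫_{-pi/2}^{pi/2} (-4) sin(6*t) dt = (-2/3) - (-2/3) = 0.
Directly, an antiderivative of (5) sin(6*t) is -5*cos(6*t)/6; evaluating from pi/2 to pi: ∫_{pi/2}^{pi} (5) sin(6*t) dt = (-5/6) - (5/6) = -5/3.
Summing the pieces and multiplying by (1/pi) gives b_6 = -5/(3*pi).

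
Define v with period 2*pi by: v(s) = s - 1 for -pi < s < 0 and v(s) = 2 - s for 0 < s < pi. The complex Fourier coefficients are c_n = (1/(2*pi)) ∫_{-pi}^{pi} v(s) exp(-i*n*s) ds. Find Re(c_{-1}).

Since v is real-valued, Re(c_{-1}) = (1/(2*pi)) ∫_{-pi}^{pi} v(s) cos(-s) ds = a_{1}/2.
Split the integral at the breakpoints.
Integrating by parts (boundary term plus one more integral), an antiderivative of (s - 1) cos(-s) is s*sin(s) - sin(s) + cos(s); evaluating from -pi to 0: ∫_{-pi}^{0} (s - 1) cos(-s) ds = (1) - (-1) = 2.
Integrating by parts (boundary term plus one more integral), an antiderivative of (2 - s) cos(-s) is -s*sin(s) + 2*sin(s) - cos(s); evaluating from 0 to pi: ∫_{0}^{pi} (2 - s) cos(-s) ds = (1) - (-1) = 2.
So ∫_{-pi}^{pi} v(s) cos(-s) ds = 4.
Hence Re(c_{-1}) = (1/(2*pi))·(4) = 2/pi.

2/pi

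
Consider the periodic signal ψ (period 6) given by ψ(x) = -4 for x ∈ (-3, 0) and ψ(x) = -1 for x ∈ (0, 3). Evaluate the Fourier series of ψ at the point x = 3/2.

ψ is continuous at x = 3/2 with value -1, so the series converges to -1 there.

-1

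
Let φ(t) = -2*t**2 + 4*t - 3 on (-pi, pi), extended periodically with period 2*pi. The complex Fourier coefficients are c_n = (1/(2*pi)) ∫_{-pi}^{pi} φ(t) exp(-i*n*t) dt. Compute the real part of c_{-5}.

4/25

Since φ is real-valued, Re(c_{-5}) = (1/(2*pi)) ∫_{-pi}^{pi} φ(t) cos(-5*t) dt = a_{5}/2.
Integrating by parts twice (tabular method), an antiderivative of (-2*t**2 + 4*t - 3) cos(-5*t) is -2*t**2*sin(5*t)/5 + 4*t*sin(5*t)/5 - 4*t*cos(5*t)/25 - 71*sin(5*t)/125 + 4*cos(5*t)/25; evaluating from -pi to pi: ∫_{-pi}^{pi} (-2*t**2 + 4*t - 3) cos(-5*t) dt = (-4/25 + 4*pi/25) - (-4*pi/25 - 4/25) = 8*pi/25.
Hence Re(c_{-5}) = (1/(2*pi))·(8*pi/25) = 4/25.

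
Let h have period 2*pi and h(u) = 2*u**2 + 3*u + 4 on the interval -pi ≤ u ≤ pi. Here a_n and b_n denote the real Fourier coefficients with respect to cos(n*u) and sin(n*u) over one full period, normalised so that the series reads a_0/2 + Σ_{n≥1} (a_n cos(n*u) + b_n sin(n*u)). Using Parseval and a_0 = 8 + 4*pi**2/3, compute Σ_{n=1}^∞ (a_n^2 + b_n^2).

pi**2*(6 + 32*pi**2/45)

Parseval: a_0^2/2 + Σ_{n≥1} (a_n^2+b_n^2) = 1/pi ∫_{-pi}^{pi} h(u)^2 du = 32 + 8*pi**4/5 + 50*pi**2/3.
Subtract a_0^2/2 = 8*(6 + pi**2)**2/9: Σ (a_n^2+b_n^2) = pi**2*(6 + 32*pi**2/45).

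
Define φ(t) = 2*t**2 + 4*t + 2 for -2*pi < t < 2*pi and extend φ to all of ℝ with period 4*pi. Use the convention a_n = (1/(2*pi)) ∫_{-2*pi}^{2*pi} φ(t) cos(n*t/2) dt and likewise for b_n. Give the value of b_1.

b_1 = (1/(2*pi)) ∫_{-2*pi}^{2*pi} φ(t) sin(t/2) dt.
Integrating by parts twice (tabular method), an antiderivative of (2*t**2 + 4*t + 2) sin(t/2) is -4*t**2*cos(t/2) + 16*t*sin(t/2) - 8*t*cos(t/2) + 16*sin(t/2) + 28*cos(t/2); evaluating from -2*pi to 2*pi: ∫_{-2*pi}^{2*pi} (2*t**2 + 4*t + 2) sin(t/2) dt = (-28 + 16*pi + 16*pi**2) - (-16*pi - 28 + 16*pi**2) = 32*pi.
Hence b_1 = (1/(2*pi))·(32*pi) = 16.

16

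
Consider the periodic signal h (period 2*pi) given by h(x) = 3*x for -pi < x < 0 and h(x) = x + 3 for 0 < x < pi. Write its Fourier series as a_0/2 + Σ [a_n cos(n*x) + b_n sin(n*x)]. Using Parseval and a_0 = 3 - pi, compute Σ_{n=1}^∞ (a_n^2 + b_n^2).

9/2 + 6*pi + 17*pi**2/6

Parseval: a_0^2/2 + Σ_{n≥1} (a_n^2+b_n^2) = 1/pi ∫_{-pi}^{pi} h(x)^2 dx = 9 + 3*pi + 10*pi**2/3.
Subtract a_0^2/2 = (3 - pi)**2/2: Σ (a_n^2+b_n^2) = 9/2 + 6*pi + 17*pi**2/6.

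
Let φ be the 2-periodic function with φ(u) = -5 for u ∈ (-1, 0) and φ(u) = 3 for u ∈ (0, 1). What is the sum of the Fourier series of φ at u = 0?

-1

At u = 0 the one-sided limits are φ(0^-) = -5 and φ(0^+) = 3.
By Dirichlet's theorem the series converges to their average, [(-5) + (3)]/2 = -1.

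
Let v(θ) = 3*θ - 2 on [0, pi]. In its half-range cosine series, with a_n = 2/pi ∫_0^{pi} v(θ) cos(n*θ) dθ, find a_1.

a_1 = 2/pi ∫_0^{pi} (3*θ - 2) cos(θ) dθ.
Integrating by parts (boundary term plus one more integral), an antiderivative of (3*θ - 2) cos(θ) is 3*θ*sin(θ) - 2*sin(θ) + 3*cos(θ); evaluating from 0 to pi: ∫_{0}^{pi} (3*θ - 2) cos(θ) dθ = (-3) - (3) = -6.
Hence a_1 = (2/pi)·(-6) = -12/pi.

-12/pi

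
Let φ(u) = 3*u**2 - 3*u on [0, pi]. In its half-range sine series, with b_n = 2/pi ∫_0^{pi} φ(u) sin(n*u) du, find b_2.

b_2 = 2/pi ∫_0^{pi} (3*u**2 - 3*u) sin(2*u) du.
Integrating by parts twice (tabular method), an antiderivative of (3*u**2 - 3*u) sin(2*u) is -3*u**2*cos(2*u)/2 + 3*u*sin(2*u)/2 + 3*u*cos(2*u)/2 - 3*sin(2*u)/4 + 3*cos(2*u)/4; evaluating from 0 to pi: ∫_{0}^{pi} (3*u**2 - 3*u) sin(2*u) du = (-3*pi**2/2 + 3/4 + 3*pi/2) - (3/4) = 3*pi*(1 - pi)/2.
Hence b_2 = (2/pi)·(3*pi*(1 - pi)/2) = 3 - 3*pi.

3 - 3*pi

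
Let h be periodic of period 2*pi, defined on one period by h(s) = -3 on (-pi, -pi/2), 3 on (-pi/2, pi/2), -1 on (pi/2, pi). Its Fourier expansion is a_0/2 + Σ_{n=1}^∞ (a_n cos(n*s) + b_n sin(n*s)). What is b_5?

2/(5*pi)

b_5 = 1/pi ∫_{-pi}^{pi} h(s) sin(5*s) ds.
Split the integral at the breakpoints.
Directly, an antiderivative of (-3) sin(5*s) is 3*cos(5*s)/5; evaluating from -pi to -pi/2: ∫_{-pi}^{-pi/2} (-3) sin(5*s) ds = (0) - (-3/5) = 3/5.
Directly, an antiderivative of (3) sin(5*s) is -3*cos(5*s)/5; evaluating from -pi/2 to pi/2: ∫_{-pi/2}^{pi/2} (3) sin(5*s) ds = (0) - (0) = 0.
Directly, an antiderivative of (-1) sin(5*s) is cos(5*s)/5; evaluating from pi/2 to pi: ∫_{pi/2}^{pi} (-1) sin(5*s) ds = (-1/5) - (0) = -1/5.
Summing the pieces and multiplying by (1/pi) gives b_5 = 2/(5*pi).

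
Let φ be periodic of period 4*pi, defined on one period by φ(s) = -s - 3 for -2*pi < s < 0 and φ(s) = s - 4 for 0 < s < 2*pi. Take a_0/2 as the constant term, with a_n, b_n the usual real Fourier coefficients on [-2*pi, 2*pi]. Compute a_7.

-8/(49*pi)

a_7 = (1/(2*pi)) ∫_{-2*pi}^{2*pi} φ(s) cos(7*s/2) ds.
Split the integral at the breakpoints.
Integrating by parts (boundary term plus one more integral), an antiderivative of (-s - 3) cos(7*s/2) is -2*s*sin(7*s/2)/7 - 6*sin(7*s/2)/7 - 4*cos(7*s/2)/49; evaluating from -2*pi to 0: ∫_{-2*pi}^{0} (-s - 3) cos(7*s/2) ds = (-4/49) - (4/49) = -8/49.
Integrating by parts (boundary term plus one more integral), an antiderivative of (s - 4) cos(7*s/2) is 2*s*sin(7*s/2)/7 - 8*sin(7*s/2)/7 + 4*cos(7*s/2)/49; evaluating from 0 to 2*pi: ∫_{0}^{2*pi} (s - 4) cos(7*s/2) ds = (-4/49) - (4/49) = -8/49.
Summing the pieces and multiplying by (1/(2*pi)) gives a_7 = -8/(49*pi).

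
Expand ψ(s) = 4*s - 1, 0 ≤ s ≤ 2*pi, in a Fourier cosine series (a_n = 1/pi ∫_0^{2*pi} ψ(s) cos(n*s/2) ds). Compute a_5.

-32/(25*pi)

a_5 = 1/pi ∫_0^{2*pi} (4*s - 1) cos(5*s/2) ds.
Integrating by parts (boundary term plus one more integral), an antiderivative of (4*s - 1) cos(5*s/2) is 8*s*sin(5*s/2)/5 - 2*sin(5*s/2)/5 + 16*cos(5*s/2)/25; evaluating from 0 to 2*pi: ∫_{0}^{2*pi} (4*s - 1) cos(5*s/2) ds = (-16/25) - (16/25) = -32/25.
Hence a_5 = (1/pi)·(-32/25) = -32/(25*pi).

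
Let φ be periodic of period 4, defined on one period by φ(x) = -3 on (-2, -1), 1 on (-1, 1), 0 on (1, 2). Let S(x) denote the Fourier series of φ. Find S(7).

x = 7 differs from x = -1 by 2 full period(s), and the series is 4-periodic.
At x = -1 the one-sided limits are φ(-1^-) = -3 and φ(-1^+) = 1.
By Dirichlet's theorem the series converges to their average, [(-3) + (1)]/2 = -1.

-1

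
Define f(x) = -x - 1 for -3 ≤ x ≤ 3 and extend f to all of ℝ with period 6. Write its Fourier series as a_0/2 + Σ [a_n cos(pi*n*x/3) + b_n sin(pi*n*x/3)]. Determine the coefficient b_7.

-6/(7*pi)

b_7 = 1/3 ∫_{-3}^{3} f(x) sin(7*pi*x/3) dx.
Integrating by parts (boundary term plus one more integral), an antiderivative of (-x - 1) sin(7*pi*x/3) is 3*x*cos(7*pi*x/3)/(7*pi) - 9*sin(7*pi*x/3)/(49*pi**2) + 3*cos(7*pi*x/3)/(7*pi); evaluating from -3 to 3: ∫_{-3}^{3} (-x - 1) sin(7*pi*x/3) dx = (-12/(7*pi)) - (6/(7*pi)) = -18/(7*pi).
Hence b_7 = (1/3)·(-18/(7*pi)) = -6/(7*pi).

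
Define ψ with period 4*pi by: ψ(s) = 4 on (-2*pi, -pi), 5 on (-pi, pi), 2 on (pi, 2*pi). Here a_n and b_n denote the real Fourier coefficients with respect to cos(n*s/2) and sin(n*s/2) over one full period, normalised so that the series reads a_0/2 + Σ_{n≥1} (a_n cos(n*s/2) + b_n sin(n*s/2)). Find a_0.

a_0 = (1/(2*pi)) ∫_{-2*pi}^{2*pi} ψ(s) ds = (1/(2*pi)) · (16*pi) = 8.

8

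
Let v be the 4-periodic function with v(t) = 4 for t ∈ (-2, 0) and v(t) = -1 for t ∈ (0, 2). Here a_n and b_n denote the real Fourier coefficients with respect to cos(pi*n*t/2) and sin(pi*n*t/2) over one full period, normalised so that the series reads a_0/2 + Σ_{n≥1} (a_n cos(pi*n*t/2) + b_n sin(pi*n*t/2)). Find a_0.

a_0 = 1/2 ∫_{-2}^{2} v(t) dt = 1/2 · (6) = 3.

3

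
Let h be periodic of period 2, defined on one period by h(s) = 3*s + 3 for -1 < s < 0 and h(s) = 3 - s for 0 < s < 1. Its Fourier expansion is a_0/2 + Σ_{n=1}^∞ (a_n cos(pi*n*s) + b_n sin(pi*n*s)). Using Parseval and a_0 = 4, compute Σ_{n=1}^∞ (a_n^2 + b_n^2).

4/3

Parseval: a_0^2/2 + Σ_{n≥1} (a_n^2+b_n^2) = ∫_{-1}^{1} h(s)^2 ds = 28/3.
Subtract a_0^2/2 = 8: Σ (a_n^2+b_n^2) = 4/3.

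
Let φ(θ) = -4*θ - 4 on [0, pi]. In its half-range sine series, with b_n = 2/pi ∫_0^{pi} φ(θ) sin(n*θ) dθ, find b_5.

b_5 = 2/pi ∫_0^{pi} (-4*θ - 4) sin(5*θ) dθ.
Integrating by parts (boundary term plus one more integral), an antiderivative of (-4*θ - 4) sin(5*θ) is 4*θ*cos(5*θ)/5 - 4*sin(5*θ)/25 + 4*cos(5*θ)/5; evaluating from 0 to pi: ∫_{0}^{pi} (-4*θ - 4) sin(5*θ) dθ = (-4*pi/5 - 4/5) - (4/5) = -4*pi/5 - 8/5.
Hence b_5 = (2/pi)·(-4*pi/5 - 8/5) = 8*(-pi - 2)/(5*pi).

8*(-pi - 2)/(5*pi)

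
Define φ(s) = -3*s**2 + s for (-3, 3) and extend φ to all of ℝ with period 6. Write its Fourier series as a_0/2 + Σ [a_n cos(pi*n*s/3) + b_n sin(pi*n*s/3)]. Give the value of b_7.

6/(7*pi)

b_7 = 1/3 ∫_{-3}^{3} φ(s) sin(7*pi*s/3) ds.
Integrating by parts twice (tabular method), an antiderivative of (-3*s**2 + s) sin(7*pi*s/3) is 9*s**2*cos(7*pi*s/3)/(7*pi) - 54*s*sin(7*pi*s/3)/(49*pi**2) - 3*s*cos(7*pi*s/3)/(7*pi) + 9*sin(7*pi*s/3)/(49*pi**2) - 162*cos(7*pi*s/3)/(343*pi**3); evaluating from -3 to 3: ∫_{-3}^{3} (-3*s**2 + s) sin(7*pi*s/3) ds = (18*(9 - 196*pi**2)/(343*pi**3)) - (18*(9 - 245*pi**2)/(343*pi**3)) = 18/(7*pi).
Hence b_7 = (1/3)·(18/(7*pi)) = 6/(7*pi).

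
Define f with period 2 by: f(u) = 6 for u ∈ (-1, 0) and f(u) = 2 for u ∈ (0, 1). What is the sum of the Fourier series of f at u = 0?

At u = 0 the one-sided limits are f(0^-) = 6 and f(0^+) = 2.
By Dirichlet's theorem the series converges to their average, [(6) + (2)]/2 = 4.

4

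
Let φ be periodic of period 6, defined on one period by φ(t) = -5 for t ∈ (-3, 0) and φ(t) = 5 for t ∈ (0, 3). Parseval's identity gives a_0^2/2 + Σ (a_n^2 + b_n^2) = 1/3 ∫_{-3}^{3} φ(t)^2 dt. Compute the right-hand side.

50

1/3 ∫_{-3}^{3} φ(t)^2 dt = 1/3 · (150) = 50.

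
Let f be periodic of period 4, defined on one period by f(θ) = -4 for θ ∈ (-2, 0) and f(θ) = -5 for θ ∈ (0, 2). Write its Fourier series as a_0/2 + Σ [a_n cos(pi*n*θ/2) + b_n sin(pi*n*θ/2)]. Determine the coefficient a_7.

a_7 = 1/2 ∫_{-2}^{2} f(θ) cos(7*pi*θ/2) dθ.
Split the integral at the breakpoints.
Directly, an antiderivative of (-4) cos(7*pi*θ/2) is -8*sin(7*pi*θ/2)/(7*pi); evaluating from -2 to 0: ∫_{-2}^{0} (-4) cos(7*pi*θ/2) dθ = (0) - (0) = 0.
Directly, an antiderivative of (-5) cos(7*pi*θ/2) is -10*sin(7*pi*θ/2)/(7*pi); evaluating from 0 to 2: ∫_{0}^{2} (-5) cos(7*pi*θ/2) dθ = (0) - (0) = 0.
Summing the pieces and multiplying by (1/2) gives a_7 = 0.

0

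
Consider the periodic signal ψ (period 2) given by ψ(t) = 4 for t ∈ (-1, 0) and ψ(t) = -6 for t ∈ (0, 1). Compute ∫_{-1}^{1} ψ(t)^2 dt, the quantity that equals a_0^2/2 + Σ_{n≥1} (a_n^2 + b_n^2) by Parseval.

∫_{-1}^{1} ψ(t)^2 dt = 52.

52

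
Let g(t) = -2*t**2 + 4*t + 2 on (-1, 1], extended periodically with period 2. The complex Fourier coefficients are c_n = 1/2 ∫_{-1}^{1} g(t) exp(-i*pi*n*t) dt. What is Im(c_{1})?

Since g is real-valued, Im(c_{1}) = -1/2 ∫_{-1}^{1} g(t) sin(pi*t) dt = -b_{1}/2.
Integrating by parts twice (tabular method), an antiderivative of (-2*t**2 + 4*t + 2) sin(pi*t) is 2*t**2*cos(pi*t)/pi - 4*t*sin(pi*t)/pi**2 - 4*t*cos(pi*t)/pi + 4*sin(pi*t)/pi**2 - 2*cos(pi*t)/pi - 4*cos(pi*t)/pi**3; evaluating from -1 to 1: ∫_{-1}^{1} (-2*t**2 + 4*t + 2) sin(pi*t) dt = (4/pi**3 + 4/pi) - (-4/pi + 4/pi**3) = 8/pi.
Hence Im(c_{1}) = (-1/2)·(8/pi) = -4/pi.

-4/pi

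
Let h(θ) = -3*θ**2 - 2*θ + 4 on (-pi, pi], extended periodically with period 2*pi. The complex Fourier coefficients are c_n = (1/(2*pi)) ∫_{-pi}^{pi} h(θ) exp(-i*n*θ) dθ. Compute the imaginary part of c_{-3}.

-2/3

Since h is real-valued, Im(c_{-3}) = -(1/(2*pi)) ∫_{-pi}^{pi} h(θ) sin(-3*θ) dθ = b_{3}/2.
Integrating by parts twice (tabular method), an antiderivative of (-3*θ**2 - 2*θ + 4) sin(-3*θ) is -θ**2*cos(3*θ) + 2*θ*sin(3*θ)/3 - 2*θ*cos(3*θ)/3 + 2*sin(3*θ)/9 + 14*cos(3*θ)/9; evaluating from -pi to pi: ∫_{-pi}^{pi} (-3*θ**2 - 2*θ + 4) sin(-3*θ) dθ = (-14/9 + 2*pi/3 + pi**2) - (-2*pi/3 - 14/9 + pi**2) = 4*pi/3.
Hence Im(c_{-3}) = (-1/(2*pi))·(4*pi/3) = -2/3.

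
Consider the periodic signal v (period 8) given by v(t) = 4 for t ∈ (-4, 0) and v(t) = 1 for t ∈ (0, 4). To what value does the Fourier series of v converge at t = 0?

At t = 0 the one-sided limits are v(0^-) = 4 and v(0^+) = 1.
By Dirichlet's theorem the series converges to their average, [(4) + (1)]/2 = 5/2.

5/2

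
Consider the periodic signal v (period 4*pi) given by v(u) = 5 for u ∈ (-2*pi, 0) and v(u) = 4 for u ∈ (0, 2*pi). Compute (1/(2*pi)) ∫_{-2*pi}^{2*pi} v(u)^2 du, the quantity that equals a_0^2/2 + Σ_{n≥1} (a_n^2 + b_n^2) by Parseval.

41

(1/(2*pi)) ∫_{-2*pi}^{2*pi} v(u)^2 du = (1/(2*pi)) · (82*pi) = 41.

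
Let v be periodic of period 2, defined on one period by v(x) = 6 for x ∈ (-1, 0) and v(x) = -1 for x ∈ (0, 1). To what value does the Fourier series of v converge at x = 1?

At x = 1 the one-sided limits are v(1^-) = -1 and v(1^+) = 6.
By Dirichlet's theorem the series converges to their average, [(-1) + (6)]/2 = 5/2.

5/2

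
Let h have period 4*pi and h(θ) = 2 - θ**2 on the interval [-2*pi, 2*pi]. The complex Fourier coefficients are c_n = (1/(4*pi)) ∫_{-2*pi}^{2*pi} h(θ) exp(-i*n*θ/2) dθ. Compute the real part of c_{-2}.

Since h is real-valued, Re(c_{-2}) = (1/(4*pi)) ∫_{-2*pi}^{2*pi} h(θ) cos(-θ) dθ = a_{2}/2.
h is even and cos(-θ) is even, so the integrand is even: ∫_{-2*pi}^{2*pi} h(θ) cos(-θ) dθ = 2∫_0^{2*pi} h(θ) cos(-θ) dθ.
Integrating by parts twice (tabular method), an antiderivative of (2 - θ**2) cos(-θ) is -θ**2*sin(θ) - 2*θ*cos(θ) + 4*sin(θ); evaluating from 0 to 2*pi: ∫_{0}^{2*pi} (2 - θ**2) cos(-θ) dθ = (-4*pi) - (0) = -4*pi.
So ∫_{-2*pi}^{2*pi} h(θ) cos(-θ) dθ = -8*pi.
Hence Re(c_{-2}) = (1/(4*pi))·(-8*pi) = -2.

-2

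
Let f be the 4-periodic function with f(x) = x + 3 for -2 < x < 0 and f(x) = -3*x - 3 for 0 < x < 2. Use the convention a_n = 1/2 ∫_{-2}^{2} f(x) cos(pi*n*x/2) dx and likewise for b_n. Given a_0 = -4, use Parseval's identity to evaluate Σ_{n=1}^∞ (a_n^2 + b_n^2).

106/3

Parseval: a_0^2/2 + Σ_{n≥1} (a_n^2+b_n^2) = 1/2 ∫_{-2}^{2} f(x)^2 dx = 130/3.
Subtract a_0^2/2 = 8: Σ (a_n^2+b_n^2) = 106/3.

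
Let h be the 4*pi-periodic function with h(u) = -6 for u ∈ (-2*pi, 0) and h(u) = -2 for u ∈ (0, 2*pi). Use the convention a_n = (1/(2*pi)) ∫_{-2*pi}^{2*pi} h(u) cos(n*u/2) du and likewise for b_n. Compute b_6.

b_6 = (1/(2*pi)) ∫_{-2*pi}^{2*pi} h(u) sin(3*u) du.
Split the integral at the breakpoints.
Directly, an antiderivative of (-6) sin(3*u) is 2*cos(3*u); evaluating from -2*pi to 0: ∫_{-2*pi}^{0} (-6) sin(3*u) du = (2) - (2) = 0.
Directly, an antiderivative of (-2) sin(3*u) is 2*cos(3*u)/3; evaluating from 0 to 2*pi: ∫_{0}^{2*pi} (-2) sin(3*u) du = (2/3) - (2/3) = 0.
Summing the pieces and multiplying by (1/(2*pi)) gives b_6 = 0.

0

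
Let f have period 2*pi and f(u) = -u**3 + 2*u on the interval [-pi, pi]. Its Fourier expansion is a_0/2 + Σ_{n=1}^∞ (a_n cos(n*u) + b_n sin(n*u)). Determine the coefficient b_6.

-13/18 + pi**2/3

b_6 = 1/pi ∫_{-pi}^{pi} f(u) sin(6*u) du.
f is odd and sin(6*u) is odd, so the integrand is even and b_6 = 2/pi ∫_0^{pi} f(u) sin(6*u) du.
Integrating by parts three times (tabular method), an antiderivative of (-u**3 + 2*u) sin(6*u) is u**3*cos(6*u)/6 - u**2*sin(6*u)/12 - 13*u*cos(6*u)/36 + 13*sin(6*u)/216; evaluating from 0 to pi: ∫_{0}^{pi} (-u**3 + 2*u) sin(6*u) du = (pi*(-13 + 6*pi**2)/36) - (0) = pi*(-13 + 6*pi**2)/36.
Hence b_6 = (2/pi)·(pi*(-13 + 6*pi**2)/36) = -13/18 + pi**2/3.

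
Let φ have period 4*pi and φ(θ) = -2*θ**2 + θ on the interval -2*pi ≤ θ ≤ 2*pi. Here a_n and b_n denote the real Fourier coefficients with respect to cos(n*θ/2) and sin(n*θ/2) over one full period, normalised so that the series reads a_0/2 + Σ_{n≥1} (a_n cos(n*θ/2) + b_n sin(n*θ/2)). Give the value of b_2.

-2

b_2 = (1/(2*pi)) ∫_{-2*pi}^{2*pi} φ(θ) sin(θ) dθ.
Integrating by parts twice (tabular method), an antiderivative of (-2*θ**2 + θ) sin(θ) is 2*θ**2*cos(θ) - 4*θ*sin(θ) - θ*cos(θ) + sin(θ) - 4*cos(θ); evaluating from -2*pi to 2*pi: ∫_{-2*pi}^{2*pi} (-2*θ**2 + θ) sin(θ) dθ = (-2*pi - 4 + 8*pi**2) - (-4 + 2*pi + 8*pi**2) = -4*pi.
Hence b_2 = (1/(2*pi))·(-4*pi) = -2.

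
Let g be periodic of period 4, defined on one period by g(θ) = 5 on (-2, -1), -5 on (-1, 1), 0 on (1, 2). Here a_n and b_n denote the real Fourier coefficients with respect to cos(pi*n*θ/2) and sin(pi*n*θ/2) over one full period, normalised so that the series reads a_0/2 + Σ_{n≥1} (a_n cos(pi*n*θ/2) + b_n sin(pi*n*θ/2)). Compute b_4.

b_4 = 1/2 ∫_{-2}^{2} g(θ) sin(2*pi*θ) dθ.
Split the integral at the breakpoints.
Directly, an antiderivative of (5) sin(2*pi*θ) is -5*cos(2*pi*θ)/(2*pi); evaluating from -2 to -1: ∫_{-2}^{-1} (5) sin(2*pi*θ) dθ = (-5/(2*pi)) - (-5/(2*pi)) = 0.
Directly, an antiderivative of (-5) sin(2*pi*θ) is 5*cos(2*pi*θ)/(2*pi); evaluating from -1 to 1: ∫_{-1}^{1} (-5) sin(2*pi*θ) dθ = (5/(2*pi)) - (5/(2*pi)) = 0.
∫_{1}^{2} (0) sin(2*pi*θ) dθ = 0.
Summing the pieces and multiplying by (1/2) gives b_4 = 0.

0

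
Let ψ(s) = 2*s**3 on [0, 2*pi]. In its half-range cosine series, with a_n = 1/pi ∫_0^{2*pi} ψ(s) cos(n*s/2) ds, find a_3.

32*(4 - 9*pi**2)/(27*pi)

a_3 = 1/pi ∫_0^{2*pi} (2*s**3) cos(3*s/2) ds.
Integrating by parts three times (tabular method), an antiderivative of (2*s**3) cos(3*s/2) is 4*s**3*sin(3*s/2)/3 + 8*s**2*cos(3*s/2)/3 - 32*s*sin(3*s/2)/9 - 64*cos(3*s/2)/27; evaluating from 0 to 2*pi: ∫_{0}^{2*pi} (2*s**3) cos(3*s/2) ds = (64/27 - 32*pi**2/3) - (-64/27) = 128/27 - 32*pi**2/3.
Hence a_3 = (1/pi)·(128/27 - 32*pi**2/3) = 32*(4 - 9*pi**2)/(27*pi).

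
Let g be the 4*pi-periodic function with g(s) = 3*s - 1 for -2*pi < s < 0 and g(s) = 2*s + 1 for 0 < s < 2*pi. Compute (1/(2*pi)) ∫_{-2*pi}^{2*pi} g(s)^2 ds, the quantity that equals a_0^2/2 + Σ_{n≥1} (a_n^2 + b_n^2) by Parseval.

(1/(2*pi)) ∫_{-2*pi}^{2*pi} g(s)^2 ds = (1/(2*pi)) · (4*pi*(3 + 15*pi + 26*pi**2)/3) = 2 + 10*pi + 52*pi**2/3.

2 + 10*pi + 52*pi**2/3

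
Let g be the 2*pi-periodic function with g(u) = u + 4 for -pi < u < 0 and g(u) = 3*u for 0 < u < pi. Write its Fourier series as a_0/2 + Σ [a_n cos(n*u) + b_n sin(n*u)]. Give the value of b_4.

-1

b_4 = 1/pi ∫_{-pi}^{pi} g(u) sin(4*u) du.
Split the integral at the breakpoints.
Integrating by parts (boundary term plus one more integral), an antiderivative of (u + 4) sin(4*u) is -u*cos(4*u)/4 + sin(4*u)/16 - cos(4*u); evaluating from -pi to 0: ∫_{-pi}^{0} (u + 4) sin(4*u) du = (-1) - (-1 + pi/4) = -pi/4.
Integrating by parts (boundary term plus one more integral), an antiderivative of (3*u) sin(4*u) is -3*u*cos(4*u)/4 + 3*sin(4*u)/16; evaluating from 0 to pi: ∫_{0}^{pi} (3*u) sin(4*u) du = (-3*pi/4) - (0) = -3*pi/4.
Summing the pieces and multiplying by (1/pi) gives b_4 = -1.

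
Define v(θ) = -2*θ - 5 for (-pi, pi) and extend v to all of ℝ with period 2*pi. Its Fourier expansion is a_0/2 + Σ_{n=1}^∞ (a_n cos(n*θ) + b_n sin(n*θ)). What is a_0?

-10

a_0 = 1/pi ∫_{-pi}^{pi} v(θ) dθ = 1/pi · (-10*pi) = -10.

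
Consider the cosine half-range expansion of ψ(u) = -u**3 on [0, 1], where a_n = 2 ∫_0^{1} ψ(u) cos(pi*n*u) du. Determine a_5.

a_5 = 2 ∫_0^{1} (-u**3) cos(5*pi*u) du.
Integrating by parts three times (tabular method), an antiderivative of (-u**3) cos(5*pi*u) is -u**3*sin(5*pi*u)/(5*pi) - 3*u**2*cos(5*pi*u)/(25*pi**2) + 6*u*sin(5*pi*u)/(125*pi**3) + 6*cos(5*pi*u)/(625*pi**4); evaluating from 0 to 1: ∫_{0}^{1} (-u**3) cos(5*pi*u) du = (3*(-2 + 25*pi**2)/(625*pi**4)) - (6/(625*pi**4)) = 3*(-4 + 25*pi**2)/(625*pi**4).
Hence a_5 = 2·(3*(-4 + 25*pi**2)/(625*pi**4)) = 6*(-4 + 25*pi**2)/(625*pi**4).

6*(-4 + 25*pi**2)/(625*pi**4)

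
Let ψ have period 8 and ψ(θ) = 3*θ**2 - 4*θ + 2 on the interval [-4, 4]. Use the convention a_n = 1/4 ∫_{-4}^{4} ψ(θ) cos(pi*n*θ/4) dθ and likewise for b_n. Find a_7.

a_7 = 1/4 ∫_{-4}^{4} ψ(θ) cos(7*pi*θ/4) dθ.
Integrating by parts twice (tabular method), an antiderivative of (3*θ**2 - 4*θ + 2) cos(7*pi*θ/4) is 12*θ**2*sin(7*pi*θ/4)/(7*pi) - 16*θ*sin(7*pi*θ/4)/(7*pi) + 96*θ*cos(7*pi*θ/4)/(49*pi**2) - 384*sin(7*pi*θ/4)/(343*pi**3) + 8*sin(7*pi*θ/4)/(7*pi) - 64*cos(7*pi*θ/4)/(49*pi**2); evaluating from -4 to 4: ∫_{-4}^{4} (3*θ**2 - 4*θ + 2) cos(7*pi*θ/4) dθ = (-320/(49*pi**2)) - (64/(7*pi**2)) = -768/(49*pi**2).
Hence a_7 = (1/4)·(-768/(49*pi**2)) = -192/(49*pi**2).

-192/(49*pi**2)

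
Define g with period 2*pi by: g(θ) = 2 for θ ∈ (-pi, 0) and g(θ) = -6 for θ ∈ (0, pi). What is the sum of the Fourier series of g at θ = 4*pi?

θ = 4*pi differs from θ = 0 by 2 full period(s), and the series is 2*pi-periodic.
At θ = 0 the one-sided limits are g(0^-) = 2 and g(0^+) = -6.
By Dirichlet's theorem the series converges to their average, [(2) + (-6)]/2 = -2.

-2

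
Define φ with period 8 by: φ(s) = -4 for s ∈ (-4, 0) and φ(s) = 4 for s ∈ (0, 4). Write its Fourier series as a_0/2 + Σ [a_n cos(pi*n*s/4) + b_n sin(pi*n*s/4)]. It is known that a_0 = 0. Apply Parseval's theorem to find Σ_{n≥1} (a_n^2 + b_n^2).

Parseval: a_0^2/2 + Σ_{n≥1} (a_n^2+b_n^2) = 1/4 ∫_{-4}^{4} φ(s)^2 ds = 32.
Subtract a_0^2/2 = 0: Σ (a_n^2+b_n^2) = 32.

32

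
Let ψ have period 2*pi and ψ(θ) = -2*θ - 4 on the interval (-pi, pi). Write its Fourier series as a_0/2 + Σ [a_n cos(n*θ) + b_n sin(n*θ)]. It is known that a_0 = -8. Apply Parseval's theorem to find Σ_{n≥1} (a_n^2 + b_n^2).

8*pi**2/3

Parseval: a_0^2/2 + Σ_{n≥1} (a_n^2+b_n^2) = 1/pi ∫_{-pi}^{pi} ψ(θ)^2 dθ = 8*pi**2/3 + 32.
Subtract a_0^2/2 = 32: Σ (a_n^2+b_n^2) = 8*pi**2/3.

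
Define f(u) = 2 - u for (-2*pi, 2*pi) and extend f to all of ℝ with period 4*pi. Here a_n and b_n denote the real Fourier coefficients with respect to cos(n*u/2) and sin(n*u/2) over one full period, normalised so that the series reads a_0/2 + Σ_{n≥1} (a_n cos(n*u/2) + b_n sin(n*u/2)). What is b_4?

1

b_4 = (1/(2*pi)) ∫_{-2*pi}^{2*pi} f(u) sin(2*u) du.
Integrating by parts (boundary term plus one more integral), an antiderivative of (2 - u) sin(2*u) is u*cos(2*u)/2 - sin(2*u)/4 - cos(2*u); evaluating from -2*pi to 2*pi: ∫_{-2*pi}^{2*pi} (2 - u) sin(2*u) du = (-1 + pi) - (-pi - 1) = 2*pi.
Hence b_4 = (1/(2*pi))·(2*pi) = 1.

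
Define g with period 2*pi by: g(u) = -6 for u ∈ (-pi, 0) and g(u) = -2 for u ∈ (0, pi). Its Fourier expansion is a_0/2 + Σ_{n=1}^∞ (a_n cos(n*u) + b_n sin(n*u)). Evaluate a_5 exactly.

0

a_5 = 1/pi ∫_{-pi}^{pi} g(u) cos(5*u) du.
Split the integral at the breakpoints.
Directly, an antiderivative of (-6) cos(5*u) is -6*sin(5*u)/5; evaluating from -pi to 0: ∫_{-pi}^{0} (-6) cos(5*u) du = (0) - (0) = 0.
Directly, an antiderivative of (-2) cos(5*u) is -2*sin(5*u)/5; evaluating from 0 to pi: ∫_{0}^{pi} (-2) cos(5*u) du = (0) - (0) = 0.
Summing the pieces and multiplying by (1/pi) gives a_5 = 0.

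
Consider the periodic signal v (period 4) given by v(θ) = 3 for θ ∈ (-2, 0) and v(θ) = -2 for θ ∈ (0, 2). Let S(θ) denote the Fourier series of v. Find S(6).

θ = 6 differs from θ = -2 by 2 full period(s), and the series is 4-periodic.
At θ = -2 the one-sided limits are v(-2^-) = -2 and v(-2^+) = 3.
By Dirichlet's theorem the series converges to their average, [(-2) + (3)]/2 = 1/2.

1/2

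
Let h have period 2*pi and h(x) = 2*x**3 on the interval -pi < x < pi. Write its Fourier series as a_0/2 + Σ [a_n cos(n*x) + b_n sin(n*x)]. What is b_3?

-8/9 + 4*pi**2/3

b_3 = 1/pi ∫_{-pi}^{pi} h(x) sin(3*x) dx.
h is odd and sin(3*x) is odd, so the integrand is even and b_3 = 2/pi ∫_0^{pi} h(x) sin(3*x) dx.
Integrating by parts three times (tabular method), an antiderivative of (2*x**3) sin(3*x) is -2*x**3*cos(3*x)/3 + 2*x**2*sin(3*x)/3 + 4*x*cos(3*x)/9 - 4*sin(3*x)/27; evaluating from 0 to pi: ∫_{0}^{pi} (2*x**3) sin(3*x) dx = (2*pi*(-2 + 3*pi**2)/9) - (0) = 2*pi*(-2 + 3*pi**2)/9.
Hence b_3 = (2/pi)·(2*pi*(-2 + 3*pi**2)/9) = -8/9 + 4*pi**2/3.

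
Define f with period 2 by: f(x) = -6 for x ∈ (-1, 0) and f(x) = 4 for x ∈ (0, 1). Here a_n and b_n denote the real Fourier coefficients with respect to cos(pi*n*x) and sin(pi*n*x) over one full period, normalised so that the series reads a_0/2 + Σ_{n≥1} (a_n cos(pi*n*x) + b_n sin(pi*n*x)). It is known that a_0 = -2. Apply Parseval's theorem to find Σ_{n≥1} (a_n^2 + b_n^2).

Parseval: a_0^2/2 + Σ_{n≥1} (a_n^2+b_n^2) = ∫_{-1}^{1} f(x)^2 dx = 52.
Subtract a_0^2/2 = 2: Σ (a_n^2+b_n^2) = 50.

50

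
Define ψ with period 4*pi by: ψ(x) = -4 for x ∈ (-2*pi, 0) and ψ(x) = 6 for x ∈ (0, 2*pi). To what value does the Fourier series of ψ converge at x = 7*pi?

-4

x = 7*pi differs from x = -pi by 2 full period(s), and the series is 4*pi-periodic.
ψ is continuous at x = -pi with value -4, so the series converges to -4 there.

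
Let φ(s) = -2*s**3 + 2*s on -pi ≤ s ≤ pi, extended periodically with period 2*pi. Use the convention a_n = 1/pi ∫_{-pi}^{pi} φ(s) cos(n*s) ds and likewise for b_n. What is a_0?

a_0 = 1/pi ∫_{-pi}^{pi} φ(s) ds = 1/pi · (0) = 0.

0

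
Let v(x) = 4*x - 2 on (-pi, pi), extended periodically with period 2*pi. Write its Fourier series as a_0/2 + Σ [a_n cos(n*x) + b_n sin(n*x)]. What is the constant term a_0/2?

-2

a_0 = 1/pi ∫_{-pi}^{pi} v(x) dx = 1/pi · (-4*pi) = -4.
So the constant term a_0/2 = -2.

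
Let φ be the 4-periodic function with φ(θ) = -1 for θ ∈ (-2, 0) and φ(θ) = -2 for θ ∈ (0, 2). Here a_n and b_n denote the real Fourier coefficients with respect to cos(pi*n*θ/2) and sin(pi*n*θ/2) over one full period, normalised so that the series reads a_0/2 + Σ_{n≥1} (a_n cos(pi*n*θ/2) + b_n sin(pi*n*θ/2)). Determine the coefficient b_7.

b_7 = 1/2 ∫_{-2}^{2} φ(θ) sin(7*pi*θ/2) dθ.
Split the integral at the breakpoints.
Directly, an antiderivative of (-1) sin(7*pi*θ/2) is 2*cos(7*pi*θ/2)/(7*pi); evaluating from -2 to 0: ∫_{-2}^{0} (-1) sin(7*pi*θ/2) dθ = (2/(7*pi)) - (-2/(7*pi)) = 4/(7*pi).
Directly, an antiderivative of (-2) sin(7*pi*θ/2) is 4*cos(7*pi*θ/2)/(7*pi); evaluating from 0 to 2: ∫_{0}^{2} (-2) sin(7*pi*θ/2) dθ = (-4/(7*pi)) - (4/(7*pi)) = -8/(7*pi).
Summing the pieces and multiplying by (1/2) gives b_7 = -2/(7*pi).

-2/(7*pi)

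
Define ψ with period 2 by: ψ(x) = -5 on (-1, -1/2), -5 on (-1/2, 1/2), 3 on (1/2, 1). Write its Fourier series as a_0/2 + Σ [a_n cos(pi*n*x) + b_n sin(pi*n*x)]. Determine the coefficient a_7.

8/(7*pi)

a_7 = ∫_{-1}^{1} ψ(x) cos(7*pi*x) dx.
Split the integral at the breakpoints.
Directly, an antiderivative of (-5) cos(7*pi*x) is -5*sin(7*pi*x)/(7*pi); evaluating from -1 to -1/2: ∫_{-1}^{-1/2} (-5) cos(7*pi*x) dx = (-5/(7*pi)) - (0) = -5/(7*pi).
Directly, an antiderivative of (-5) cos(7*pi*x) is -5*sin(7*pi*x)/(7*pi); evaluating from -1/2 to 1/2: ∫_{-1/2}^{1/2} (-5) cos(7*pi*x) dx = (5/(7*pi)) - (-5/(7*pi)) = 10/(7*pi).
Directly, an antiderivative of (3) cos(7*pi*x) is 3*sin(7*pi*x)/(7*pi); evaluating from 1/2 to 1: ∫_{1/2}^{1} (3) cos(7*pi*x) dx = (0) - (-3/(7*pi)) = 3/(7*pi).
Summing the pieces gives a_7 = 8/(7*pi).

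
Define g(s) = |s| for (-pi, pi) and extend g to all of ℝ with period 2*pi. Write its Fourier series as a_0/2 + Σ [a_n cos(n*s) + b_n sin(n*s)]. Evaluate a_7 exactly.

a_7 = 1/pi ∫_{-pi}^{pi} g(s) cos(7*s) ds.
g is even and cos(7*s) is even, so the integrand is even and a_7 = 2/pi ∫_0^{pi} g(s) cos(7*s) ds.
Integrating by parts (boundary term plus one more integral), an antiderivative of (s) cos(7*s) is s*sin(7*s)/7 + cos(7*s)/49; evaluating from 0 to pi: ∫_{0}^{pi} (s) cos(7*s) ds = (-1/49) - (1/49) = -2/49.
Hence a_7 = (2/pi)·(-2/49) = -4/(49*pi).

-4/(49*pi)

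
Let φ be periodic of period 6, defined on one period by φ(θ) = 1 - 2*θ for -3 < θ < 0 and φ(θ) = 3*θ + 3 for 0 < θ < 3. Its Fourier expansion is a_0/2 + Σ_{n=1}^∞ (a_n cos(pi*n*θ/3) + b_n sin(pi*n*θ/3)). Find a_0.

a_0 = 1/3 ∫_{-3}^{3} φ(θ) dθ = 1/3 · (69/2) = 23/2.

23/2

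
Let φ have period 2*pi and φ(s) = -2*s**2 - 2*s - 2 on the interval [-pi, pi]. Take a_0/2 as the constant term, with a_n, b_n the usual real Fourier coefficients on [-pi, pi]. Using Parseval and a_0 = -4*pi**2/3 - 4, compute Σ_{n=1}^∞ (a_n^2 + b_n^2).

Parseval: a_0^2/2 + Σ_{n≥1} (a_n^2+b_n^2) = 1/pi ∫_{-pi}^{pi} φ(s)^2 ds = 8 + 8*pi**2 + 8*pi**4/5.
Subtract a_0^2/2 = 8*(3 + pi**2)**2/9: Σ (a_n^2+b_n^2) = 8*pi**2*(15 + 4*pi**2)/45.

8*pi**2*(15 + 4*pi**2)/45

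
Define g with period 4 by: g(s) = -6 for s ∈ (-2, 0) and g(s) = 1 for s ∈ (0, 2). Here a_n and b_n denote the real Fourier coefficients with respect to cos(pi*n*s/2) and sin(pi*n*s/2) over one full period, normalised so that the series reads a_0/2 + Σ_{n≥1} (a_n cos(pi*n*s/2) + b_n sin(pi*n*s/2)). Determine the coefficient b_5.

14/(5*pi)

b_5 = 1/2 ∫_{-2}^{2} g(s) sin(5*pi*s/2) ds.
Split the integral at the breakpoints.
Directly, an antiderivative of (-6) sin(5*pi*s/2) is 12*cos(5*pi*s/2)/(5*pi); evaluating from -2 to 0: ∫_{-2}^{0} (-6) sin(5*pi*s/2) ds = (12/(5*pi)) - (-12/(5*pi)) = 24/(5*pi).
Directly, an antiderivative of (1) sin(5*pi*s/2) is -2*cos(5*pi*s/2)/(5*pi); evaluating from 0 to 2: ∫_{0}^{2} (1) sin(5*pi*s/2) ds = (2/(5*pi)) - (-2/(5*pi)) = 4/(5*pi).
Summing the pieces and multiplying by (1/2) gives b_5 = 14/(5*pi).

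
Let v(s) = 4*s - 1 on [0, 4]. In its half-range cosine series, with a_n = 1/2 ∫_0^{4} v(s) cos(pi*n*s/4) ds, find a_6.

0

a_6 = 1/2 ∫_0^{4} (4*s - 1) cos(3*pi*s/2) ds.
Integrating by parts (boundary term plus one more integral), an antiderivative of (4*s - 1) cos(3*pi*s/2) is 8*s*sin(3*pi*s/2)/(3*pi) - 2*sin(3*pi*s/2)/(3*pi) + 16*cos(3*pi*s/2)/(9*pi**2); evaluating from 0 to 4: ∫_{0}^{4} (4*s - 1) cos(3*pi*s/2) ds = (16/(9*pi**2)) - (16/(9*pi**2)) = 0.
Hence a_6 = (1/2)·(0) = 0.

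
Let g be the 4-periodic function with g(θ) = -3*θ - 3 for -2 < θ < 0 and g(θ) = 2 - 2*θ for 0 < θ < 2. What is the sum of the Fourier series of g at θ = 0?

At θ = 0 the one-sided limits are g(0^-) = -3 and g(0^+) = 2.
By Dirichlet's theorem the series converges to their average, [(-3) + (2)]/2 = -1/2.

-1/2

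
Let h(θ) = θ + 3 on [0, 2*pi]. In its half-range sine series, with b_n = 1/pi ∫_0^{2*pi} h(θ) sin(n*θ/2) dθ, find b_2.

-2

b_2 = 1/pi ∫_0^{2*pi} (θ + 3) sin(θ) dθ.
Integrating by parts (boundary term plus one more integral), an antiderivative of (θ + 3) sin(θ) is -θ*cos(θ) + sin(θ) - 3*cos(θ); evaluating from 0 to 2*pi: ∫_{0}^{2*pi} (θ + 3) sin(θ) dθ = (-2*pi - 3) - (-3) = -2*pi.
Hence b_2 = (1/pi)·(-2*pi) = -2.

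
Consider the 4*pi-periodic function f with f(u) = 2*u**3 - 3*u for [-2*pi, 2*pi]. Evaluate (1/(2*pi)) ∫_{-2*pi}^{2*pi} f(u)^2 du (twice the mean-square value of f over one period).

(1/(2*pi)) ∫_{-2*pi}^{2*pi} f(u)^2 du = (1/(2*pi)) · (16*pi**3*(-336*pi**2 + 105 + 320*pi**4)/35) = 8*pi**2*(-336*pi**2 + 105 + 320*pi**4)/35.

8*pi**2*(-336*pi**2 + 105 + 320*pi**4)/35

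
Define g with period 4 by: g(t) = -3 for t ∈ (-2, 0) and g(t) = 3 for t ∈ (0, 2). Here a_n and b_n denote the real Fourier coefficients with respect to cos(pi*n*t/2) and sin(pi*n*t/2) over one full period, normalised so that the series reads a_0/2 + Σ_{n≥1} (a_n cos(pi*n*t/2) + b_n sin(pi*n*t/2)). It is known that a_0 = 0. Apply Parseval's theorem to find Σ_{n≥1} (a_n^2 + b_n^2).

18

Parseval: a_0^2/2 + Σ_{n≥1} (a_n^2+b_n^2) = 1/2 ∫_{-2}^{2} g(t)^2 dt = 18.
Subtract a_0^2/2 = 0: Σ (a_n^2+b_n^2) = 18.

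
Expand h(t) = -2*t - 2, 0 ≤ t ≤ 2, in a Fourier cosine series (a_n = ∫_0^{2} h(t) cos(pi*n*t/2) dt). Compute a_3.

16/(9*pi**2)

a_3 = ∫_0^{2} (-2*t - 2) cos(3*pi*t/2) dt.
Integrating by parts (boundary term plus one more integral), an antiderivative of (-2*t - 2) cos(3*pi*t/2) is -4*t*sin(3*pi*t/2)/(3*pi) - 4*sin(3*pi*t/2)/(3*pi) - 8*cos(3*pi*t/2)/(9*pi**2); evaluating from 0 to 2: ∫_{0}^{2} (-2*t - 2) cos(3*pi*t/2) dt = (8/(9*pi**2)) - (-8/(9*pi**2)) = 16/(9*pi**2).
Hence a_3 = 16/(9*pi**2).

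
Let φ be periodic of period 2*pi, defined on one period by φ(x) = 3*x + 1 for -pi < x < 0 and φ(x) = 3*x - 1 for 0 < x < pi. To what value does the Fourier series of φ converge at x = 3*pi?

0

x = 3*pi differs from x = -pi by 2 full period(s), and the series is 2*pi-periodic.
At x = -pi the one-sided limits are φ(-pi^-) = -1 + 3*pi and φ(-pi^+) = 1 - 3*pi.
By Dirichlet's theorem the series converges to their average, [(-1 + 3*pi) + (1 - 3*pi)]/2 = 0.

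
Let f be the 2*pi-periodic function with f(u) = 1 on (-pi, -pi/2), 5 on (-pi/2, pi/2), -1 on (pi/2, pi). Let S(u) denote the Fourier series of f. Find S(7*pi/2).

3

u = 7*pi/2 differs from u = -pi/2 by 2 full period(s), and the series is 2*pi-periodic.
At u = -pi/2 the one-sided limits are f(-pi/2^-) = 1 and f(-pi/2^+) = 5.
By Dirichlet's theorem the series converges to their average, [(1) + (5)]/2 = 3.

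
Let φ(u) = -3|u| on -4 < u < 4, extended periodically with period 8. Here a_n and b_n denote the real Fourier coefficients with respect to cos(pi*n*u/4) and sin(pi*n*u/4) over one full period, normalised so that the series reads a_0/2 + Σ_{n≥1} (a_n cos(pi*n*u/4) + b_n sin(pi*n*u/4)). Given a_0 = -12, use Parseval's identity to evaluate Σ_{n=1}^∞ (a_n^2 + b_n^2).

Parseval: a_0^2/2 + Σ_{n≥1} (a_n^2+b_n^2) = 1/4 ∫_{-4}^{4} φ(u)^2 du = 96.
Subtract a_0^2/2 = 72: Σ (a_n^2+b_n^2) = 24.

24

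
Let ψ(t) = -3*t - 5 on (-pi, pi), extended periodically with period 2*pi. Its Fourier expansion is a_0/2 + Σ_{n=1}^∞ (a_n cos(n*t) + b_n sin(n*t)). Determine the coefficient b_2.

b_2 = 1/pi ∫_{-pi}^{pi} ψ(t) sin(2*t) dt.
Integrating by parts (boundary term plus one more integral), an antiderivative of (-3*t - 5) sin(2*t) is 3*t*cos(2*t)/2 - 3*sin(2*t)/4 + 5*cos(2*t)/2; evaluating from -pi to pi: ∫_{-pi}^{pi} (-3*t - 5) sin(2*t) dt = (5/2 + 3*pi/2) - (5/2 - 3*pi/2) = 3*pi.
Hence b_2 = (1/pi)·(3*pi) = 3.

3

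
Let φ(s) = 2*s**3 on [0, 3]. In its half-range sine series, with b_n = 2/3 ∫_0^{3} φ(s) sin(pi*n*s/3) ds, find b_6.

-18/pi + 3/pi**3

b_6 = 2/3 ∫_0^{3} (2*s**3) sin(2*pi*s) ds.
Integrating by parts three times (tabular method), an antiderivative of (2*s**3) sin(2*pi*s) is -s**3*cos(2*pi*s)/pi + 3*s**2*sin(2*pi*s)/(2*pi**2) + 3*s*cos(2*pi*s)/(2*pi**3) - 3*sin(2*pi*s)/(4*pi**4); evaluating from 0 to 3: ∫_{0}^{3} (2*s**3) sin(2*pi*s) ds = (-27/pi + 9/(2*pi**3)) - (0) = -27/pi + 9/(2*pi**3).
Hence b_6 = (2/3)·(-27/pi + 9/(2*pi**3)) = -18/pi + 3/pi**3.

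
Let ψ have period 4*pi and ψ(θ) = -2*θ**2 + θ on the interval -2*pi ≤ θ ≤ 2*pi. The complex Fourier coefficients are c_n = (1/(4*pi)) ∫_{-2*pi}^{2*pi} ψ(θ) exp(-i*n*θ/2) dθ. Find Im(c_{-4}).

-1/2

Since ψ is real-valued, Im(c_{-4}) = -(1/(4*pi)) ∫_{-2*pi}^{2*pi} ψ(θ) sin(-2*θ) dθ = b_{4}/2.
Integrating by parts twice (tabular method), an antiderivative of (-2*θ**2 + θ) sin(-2*θ) is -θ**2*cos(2*θ) + θ*sin(2*θ) + θ*cos(2*θ)/2 - sin(2*θ)/4 + cos(2*θ)/2; evaluating from -2*pi to 2*pi: ∫_{-2*pi}^{2*pi} (-2*θ**2 + θ) sin(-2*θ) dθ = (-4*pi**2 + 1/2 + pi) - (-4*pi**2 - pi + 1/2) = 2*pi.
Hence Im(c_{-4}) = (-1/(4*pi))·(2*pi) = -1/2.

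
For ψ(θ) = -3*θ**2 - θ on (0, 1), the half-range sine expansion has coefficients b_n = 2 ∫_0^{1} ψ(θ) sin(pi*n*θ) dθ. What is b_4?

2/pi

b_4 = 2 ∫_0^{1} (-3*θ**2 - θ) sin(4*pi*θ) dθ.
Integrating by parts twice (tabular method), an antiderivative of (-3*θ**2 - θ) sin(4*pi*θ) is 3*θ**2*cos(4*pi*θ)/(4*pi) - 3*θ*sin(4*pi*θ)/(8*pi**2) + θ*cos(4*pi*θ)/(4*pi) - sin(4*pi*θ)/(16*pi**2) - 3*cos(4*pi*θ)/(32*pi**3); evaluating from 0 to 1: ∫_{0}^{1} (-3*θ**2 - θ) sin(4*pi*θ) dθ = ((-3/32 + pi**2)/pi**3) - (-3/(32*pi**3)) = 1/pi.
Hence b_4 = 2·(1/pi) = 2/pi.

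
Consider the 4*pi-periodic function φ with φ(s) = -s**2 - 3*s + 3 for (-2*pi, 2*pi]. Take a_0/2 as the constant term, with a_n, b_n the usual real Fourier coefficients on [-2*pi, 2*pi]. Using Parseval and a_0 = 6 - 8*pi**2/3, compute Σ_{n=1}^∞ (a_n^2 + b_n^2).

pi**2*(24 + 128*pi**2/45)

Parseval: a_0^2/2 + Σ_{n≥1} (a_n^2+b_n^2) = (1/(2*pi)) ∫_{-2*pi}^{2*pi} φ(s)^2 ds = 18 + 8*pi**2 + 32*pi**4/5.
Subtract a_0^2/2 = 2*(9 - 4*pi**2)**2/9: Σ (a_n^2+b_n^2) = pi**2*(24 + 128*pi**2/45).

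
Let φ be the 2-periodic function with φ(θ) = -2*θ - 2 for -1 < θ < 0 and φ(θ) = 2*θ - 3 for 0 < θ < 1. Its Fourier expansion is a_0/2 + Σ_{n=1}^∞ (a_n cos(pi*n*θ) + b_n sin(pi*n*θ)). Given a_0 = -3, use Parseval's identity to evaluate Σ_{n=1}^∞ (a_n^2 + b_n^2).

7/6

Parseval: a_0^2/2 + Σ_{n≥1} (a_n^2+b_n^2) = ∫_{-1}^{1} φ(θ)^2 dθ = 17/3.
Subtract a_0^2/2 = 9/2: Σ (a_n^2+b_n^2) = 7/6.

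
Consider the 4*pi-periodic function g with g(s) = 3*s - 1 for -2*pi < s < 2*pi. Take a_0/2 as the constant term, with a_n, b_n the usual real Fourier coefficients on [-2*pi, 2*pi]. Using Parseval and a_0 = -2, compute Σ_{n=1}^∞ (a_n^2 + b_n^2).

24*pi**2

Parseval: a_0^2/2 + Σ_{n≥1} (a_n^2+b_n^2) = (1/(2*pi)) ∫_{-2*pi}^{2*pi} g(s)^2 ds = 2 + 24*pi**2.
Subtract a_0^2/2 = 2: Σ (a_n^2+b_n^2) = 24*pi**2.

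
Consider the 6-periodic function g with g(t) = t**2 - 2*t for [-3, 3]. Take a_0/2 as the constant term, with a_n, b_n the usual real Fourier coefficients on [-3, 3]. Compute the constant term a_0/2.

a_0 = 1/3 ∫_{-3}^{3} g(t) dt = 1/3 · (18) = 6.
So the constant term a_0/2 = 3.

3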